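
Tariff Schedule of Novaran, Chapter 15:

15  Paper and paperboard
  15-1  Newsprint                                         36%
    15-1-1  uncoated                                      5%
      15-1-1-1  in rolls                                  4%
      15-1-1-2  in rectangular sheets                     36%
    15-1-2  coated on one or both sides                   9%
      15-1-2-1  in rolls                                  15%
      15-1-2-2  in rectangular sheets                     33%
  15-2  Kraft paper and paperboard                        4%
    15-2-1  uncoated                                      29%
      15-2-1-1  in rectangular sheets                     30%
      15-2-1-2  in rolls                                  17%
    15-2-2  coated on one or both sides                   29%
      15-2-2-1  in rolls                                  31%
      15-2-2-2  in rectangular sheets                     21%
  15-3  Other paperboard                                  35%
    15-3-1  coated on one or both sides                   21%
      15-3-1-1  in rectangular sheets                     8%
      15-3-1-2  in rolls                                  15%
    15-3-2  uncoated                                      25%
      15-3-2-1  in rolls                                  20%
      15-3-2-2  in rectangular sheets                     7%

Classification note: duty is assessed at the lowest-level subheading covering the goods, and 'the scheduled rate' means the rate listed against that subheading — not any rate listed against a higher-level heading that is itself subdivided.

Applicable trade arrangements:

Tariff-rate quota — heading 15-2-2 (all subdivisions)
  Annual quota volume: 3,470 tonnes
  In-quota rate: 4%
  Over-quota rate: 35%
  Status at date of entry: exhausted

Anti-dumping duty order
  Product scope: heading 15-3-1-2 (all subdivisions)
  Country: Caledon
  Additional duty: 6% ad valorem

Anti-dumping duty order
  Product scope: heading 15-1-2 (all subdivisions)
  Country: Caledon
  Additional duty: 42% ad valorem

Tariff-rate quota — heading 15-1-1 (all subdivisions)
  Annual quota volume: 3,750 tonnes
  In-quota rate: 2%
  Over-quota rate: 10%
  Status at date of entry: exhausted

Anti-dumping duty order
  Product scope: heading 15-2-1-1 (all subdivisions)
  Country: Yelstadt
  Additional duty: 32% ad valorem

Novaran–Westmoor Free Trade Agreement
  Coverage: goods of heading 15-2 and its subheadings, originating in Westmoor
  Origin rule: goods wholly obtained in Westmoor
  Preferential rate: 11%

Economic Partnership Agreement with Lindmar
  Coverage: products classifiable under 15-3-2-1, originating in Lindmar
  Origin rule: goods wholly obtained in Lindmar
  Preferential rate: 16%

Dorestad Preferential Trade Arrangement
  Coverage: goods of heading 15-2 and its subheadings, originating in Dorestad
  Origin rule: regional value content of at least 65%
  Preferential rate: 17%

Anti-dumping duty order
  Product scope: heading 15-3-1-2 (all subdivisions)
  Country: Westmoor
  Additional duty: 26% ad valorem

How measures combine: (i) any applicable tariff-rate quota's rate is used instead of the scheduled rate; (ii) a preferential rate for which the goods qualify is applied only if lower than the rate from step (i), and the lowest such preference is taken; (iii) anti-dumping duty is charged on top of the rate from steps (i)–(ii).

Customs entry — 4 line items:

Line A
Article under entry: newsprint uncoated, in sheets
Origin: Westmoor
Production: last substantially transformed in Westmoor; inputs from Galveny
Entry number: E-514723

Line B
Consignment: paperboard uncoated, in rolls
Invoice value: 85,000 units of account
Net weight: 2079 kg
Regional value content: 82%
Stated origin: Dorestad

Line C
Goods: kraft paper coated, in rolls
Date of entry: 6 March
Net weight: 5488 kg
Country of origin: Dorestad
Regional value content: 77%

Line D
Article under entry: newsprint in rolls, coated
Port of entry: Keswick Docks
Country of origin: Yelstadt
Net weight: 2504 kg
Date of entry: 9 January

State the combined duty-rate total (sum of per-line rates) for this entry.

Line A: newsprint → 15-1; uncoated → 15-1-1; in sheets → 15-1-1-2. Scheduled 36%. quota on 15-1-1 exhausted → over-quota 10%; Westmoor agreement on 15-2: 15-1-1-2 not covered. → 10%.
Line B: paperboard → 15-3; uncoated → 15-3-2; in rolls → 15-3-2-1. Scheduled 20%. Dorestad agreement on 15-2: 15-3-2-1 not covered. → 20%.
Line C: kraft paper → 15-2; coated → 15-2-2; in rolls → 15-2-2-1. Scheduled 31%. quota on 15-2-2 exhausted → over-quota 35%; Dorestad agreement on 15-2: RVC ≥ 65% → 17% available; preferential 17%. → 17%.
Line D: newsprint → 15-1; coated → 15-1-2; in rolls → 15-1-2-1. Scheduled 15%. No special measure applies. → 15%.
Sum: 10% + 20% + 17% + 15% = 62%.

62%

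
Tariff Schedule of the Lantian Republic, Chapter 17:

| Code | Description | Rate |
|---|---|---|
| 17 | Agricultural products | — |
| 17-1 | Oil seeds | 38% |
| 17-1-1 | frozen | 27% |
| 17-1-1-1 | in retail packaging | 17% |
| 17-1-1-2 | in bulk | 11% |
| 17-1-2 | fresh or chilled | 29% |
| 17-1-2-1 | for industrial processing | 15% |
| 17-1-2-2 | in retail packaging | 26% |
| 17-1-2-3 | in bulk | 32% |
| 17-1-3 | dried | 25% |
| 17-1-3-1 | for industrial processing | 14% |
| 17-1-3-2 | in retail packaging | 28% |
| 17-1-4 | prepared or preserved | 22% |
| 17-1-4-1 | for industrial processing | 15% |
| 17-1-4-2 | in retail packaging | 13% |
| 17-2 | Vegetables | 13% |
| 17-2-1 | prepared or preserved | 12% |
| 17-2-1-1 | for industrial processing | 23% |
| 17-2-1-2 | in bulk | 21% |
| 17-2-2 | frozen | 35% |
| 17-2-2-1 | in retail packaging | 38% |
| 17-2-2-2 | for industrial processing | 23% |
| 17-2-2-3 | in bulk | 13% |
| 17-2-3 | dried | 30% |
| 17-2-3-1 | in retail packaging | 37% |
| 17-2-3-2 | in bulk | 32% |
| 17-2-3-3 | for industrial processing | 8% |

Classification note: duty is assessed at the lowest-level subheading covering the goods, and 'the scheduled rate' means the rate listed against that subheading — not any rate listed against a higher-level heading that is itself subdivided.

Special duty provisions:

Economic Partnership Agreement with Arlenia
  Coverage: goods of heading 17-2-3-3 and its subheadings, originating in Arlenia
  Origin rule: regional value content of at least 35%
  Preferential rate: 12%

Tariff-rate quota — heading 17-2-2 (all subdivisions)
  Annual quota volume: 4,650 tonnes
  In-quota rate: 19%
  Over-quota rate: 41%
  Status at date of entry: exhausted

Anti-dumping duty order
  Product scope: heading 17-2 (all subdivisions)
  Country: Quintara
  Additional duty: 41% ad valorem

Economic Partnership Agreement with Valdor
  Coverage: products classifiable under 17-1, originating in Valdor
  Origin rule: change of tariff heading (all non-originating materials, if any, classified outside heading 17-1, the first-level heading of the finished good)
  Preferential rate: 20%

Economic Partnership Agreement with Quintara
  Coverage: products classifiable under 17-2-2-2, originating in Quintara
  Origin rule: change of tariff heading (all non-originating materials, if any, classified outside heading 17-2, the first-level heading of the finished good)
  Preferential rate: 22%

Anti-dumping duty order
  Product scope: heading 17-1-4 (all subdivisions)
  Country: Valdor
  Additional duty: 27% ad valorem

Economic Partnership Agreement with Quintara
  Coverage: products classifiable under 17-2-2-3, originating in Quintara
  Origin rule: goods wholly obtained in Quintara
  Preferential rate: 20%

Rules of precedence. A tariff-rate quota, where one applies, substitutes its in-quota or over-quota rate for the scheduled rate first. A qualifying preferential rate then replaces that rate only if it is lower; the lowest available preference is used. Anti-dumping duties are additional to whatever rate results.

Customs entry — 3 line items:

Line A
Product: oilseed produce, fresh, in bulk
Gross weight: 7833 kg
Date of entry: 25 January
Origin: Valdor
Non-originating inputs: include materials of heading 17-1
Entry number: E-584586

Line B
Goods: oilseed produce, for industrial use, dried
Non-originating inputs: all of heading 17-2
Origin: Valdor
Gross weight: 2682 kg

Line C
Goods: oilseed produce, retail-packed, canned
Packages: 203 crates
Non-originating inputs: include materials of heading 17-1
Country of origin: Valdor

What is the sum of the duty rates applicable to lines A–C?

86%

Line A: oilseed → 17-1; fresh → 17-1-2; in bulk → 17-1-2-3. Scheduled 32%. Valdor agreement on 17-1: CTH not met. → 32%.
Line B: oilseed → 17-1; dried → 17-1-3; for industrial use → 17-1-3-1. Scheduled 14%. Valdor agreement on 17-1: CTH met → 20% available; preference 20% not lower than 14% → no reduction. → 14%.
Line C: oilseed → 17-1; canned → 17-1-4; retail-packed → 17-1-4-2. Scheduled 13%. Valdor agreement on 17-1: CTH not met; anti-dumping (Valdor, 17-1-4): +27%; total 13% + 27% = 40%. → 40%.
Sum: 32% + 14% + 40% = 86%.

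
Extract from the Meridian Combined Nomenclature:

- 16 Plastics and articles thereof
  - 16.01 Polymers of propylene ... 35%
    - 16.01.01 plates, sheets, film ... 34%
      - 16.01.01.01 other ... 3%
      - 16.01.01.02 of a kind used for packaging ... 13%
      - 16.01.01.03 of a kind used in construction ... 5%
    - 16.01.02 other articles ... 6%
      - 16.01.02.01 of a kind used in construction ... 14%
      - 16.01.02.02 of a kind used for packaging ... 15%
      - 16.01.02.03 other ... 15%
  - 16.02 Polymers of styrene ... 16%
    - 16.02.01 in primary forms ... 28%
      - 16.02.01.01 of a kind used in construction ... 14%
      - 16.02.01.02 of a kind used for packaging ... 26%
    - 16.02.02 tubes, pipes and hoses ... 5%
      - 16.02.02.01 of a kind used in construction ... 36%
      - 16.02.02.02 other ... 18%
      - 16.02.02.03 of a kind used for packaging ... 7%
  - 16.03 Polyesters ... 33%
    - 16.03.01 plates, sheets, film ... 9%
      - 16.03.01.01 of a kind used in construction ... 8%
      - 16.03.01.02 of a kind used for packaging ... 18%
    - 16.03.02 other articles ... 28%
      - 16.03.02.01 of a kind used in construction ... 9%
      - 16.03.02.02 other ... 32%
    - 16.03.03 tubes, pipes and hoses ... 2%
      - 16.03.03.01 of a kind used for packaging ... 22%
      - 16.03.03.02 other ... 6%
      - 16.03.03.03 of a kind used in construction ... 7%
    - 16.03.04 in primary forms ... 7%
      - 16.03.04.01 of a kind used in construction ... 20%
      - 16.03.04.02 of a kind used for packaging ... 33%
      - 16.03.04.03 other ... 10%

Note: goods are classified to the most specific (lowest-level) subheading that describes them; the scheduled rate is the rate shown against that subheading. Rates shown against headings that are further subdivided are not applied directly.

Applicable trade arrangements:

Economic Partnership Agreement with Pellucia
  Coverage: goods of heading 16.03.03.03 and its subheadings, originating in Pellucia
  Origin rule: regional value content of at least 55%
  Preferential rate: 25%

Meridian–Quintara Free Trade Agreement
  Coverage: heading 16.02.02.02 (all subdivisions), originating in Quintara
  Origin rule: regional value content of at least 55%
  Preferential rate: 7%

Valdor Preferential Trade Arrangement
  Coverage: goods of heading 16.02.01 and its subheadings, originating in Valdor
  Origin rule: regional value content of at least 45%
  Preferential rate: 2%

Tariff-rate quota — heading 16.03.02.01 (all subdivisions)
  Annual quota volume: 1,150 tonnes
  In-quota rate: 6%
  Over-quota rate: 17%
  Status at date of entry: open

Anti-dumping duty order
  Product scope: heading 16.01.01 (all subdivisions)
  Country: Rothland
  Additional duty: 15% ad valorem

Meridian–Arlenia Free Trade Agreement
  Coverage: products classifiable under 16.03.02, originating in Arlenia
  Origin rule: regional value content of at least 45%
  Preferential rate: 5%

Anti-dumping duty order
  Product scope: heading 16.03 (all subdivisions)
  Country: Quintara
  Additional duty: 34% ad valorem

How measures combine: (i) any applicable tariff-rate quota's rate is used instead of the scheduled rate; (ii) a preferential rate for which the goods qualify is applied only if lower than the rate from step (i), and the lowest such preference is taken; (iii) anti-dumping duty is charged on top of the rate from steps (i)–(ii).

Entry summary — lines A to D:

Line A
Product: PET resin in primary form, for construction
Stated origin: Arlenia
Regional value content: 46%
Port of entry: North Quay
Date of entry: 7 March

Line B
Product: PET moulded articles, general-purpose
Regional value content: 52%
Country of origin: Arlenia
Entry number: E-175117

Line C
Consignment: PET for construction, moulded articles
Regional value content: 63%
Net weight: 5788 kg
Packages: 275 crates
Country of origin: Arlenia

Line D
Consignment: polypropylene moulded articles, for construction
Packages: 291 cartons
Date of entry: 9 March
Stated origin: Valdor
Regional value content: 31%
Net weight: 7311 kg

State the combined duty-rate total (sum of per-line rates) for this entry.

44%

Line A: PET → 16.03; resin in primary form → 16.03.04; for construction → 16.03.04.01. Scheduled 20%. Arlenia agreement on 16.03.02: 16.03.04.01 not covered. → 20%.
Line B: PET → 16.03; moulded articles → 16.03.02; general-purpose → 16.03.02.02. Scheduled 32%. Arlenia agreement on 16.03.02: RVC ≥ 45% → 5% available; preferential 5%. → 5%.
Line C: PET → 16.03; moulded articles → 16.03.02; for construction → 16.03.02.01. Scheduled 9%. quota on 16.03.02.01 open → in-quota 6%; Arlenia agreement on 16.03.02: RVC ≥ 45% → 5% available; preferential 5%. → 5%.
Line D: polypropylene → 16.01; moulded articles → 16.01.02; for construction → 16.01.02.01. Scheduled 14%. Valdor agreement on 16.02.01: 16.01.02.01 not covered. → 14%.
Sum: 20% + 5% + 5% + 14% = 44%.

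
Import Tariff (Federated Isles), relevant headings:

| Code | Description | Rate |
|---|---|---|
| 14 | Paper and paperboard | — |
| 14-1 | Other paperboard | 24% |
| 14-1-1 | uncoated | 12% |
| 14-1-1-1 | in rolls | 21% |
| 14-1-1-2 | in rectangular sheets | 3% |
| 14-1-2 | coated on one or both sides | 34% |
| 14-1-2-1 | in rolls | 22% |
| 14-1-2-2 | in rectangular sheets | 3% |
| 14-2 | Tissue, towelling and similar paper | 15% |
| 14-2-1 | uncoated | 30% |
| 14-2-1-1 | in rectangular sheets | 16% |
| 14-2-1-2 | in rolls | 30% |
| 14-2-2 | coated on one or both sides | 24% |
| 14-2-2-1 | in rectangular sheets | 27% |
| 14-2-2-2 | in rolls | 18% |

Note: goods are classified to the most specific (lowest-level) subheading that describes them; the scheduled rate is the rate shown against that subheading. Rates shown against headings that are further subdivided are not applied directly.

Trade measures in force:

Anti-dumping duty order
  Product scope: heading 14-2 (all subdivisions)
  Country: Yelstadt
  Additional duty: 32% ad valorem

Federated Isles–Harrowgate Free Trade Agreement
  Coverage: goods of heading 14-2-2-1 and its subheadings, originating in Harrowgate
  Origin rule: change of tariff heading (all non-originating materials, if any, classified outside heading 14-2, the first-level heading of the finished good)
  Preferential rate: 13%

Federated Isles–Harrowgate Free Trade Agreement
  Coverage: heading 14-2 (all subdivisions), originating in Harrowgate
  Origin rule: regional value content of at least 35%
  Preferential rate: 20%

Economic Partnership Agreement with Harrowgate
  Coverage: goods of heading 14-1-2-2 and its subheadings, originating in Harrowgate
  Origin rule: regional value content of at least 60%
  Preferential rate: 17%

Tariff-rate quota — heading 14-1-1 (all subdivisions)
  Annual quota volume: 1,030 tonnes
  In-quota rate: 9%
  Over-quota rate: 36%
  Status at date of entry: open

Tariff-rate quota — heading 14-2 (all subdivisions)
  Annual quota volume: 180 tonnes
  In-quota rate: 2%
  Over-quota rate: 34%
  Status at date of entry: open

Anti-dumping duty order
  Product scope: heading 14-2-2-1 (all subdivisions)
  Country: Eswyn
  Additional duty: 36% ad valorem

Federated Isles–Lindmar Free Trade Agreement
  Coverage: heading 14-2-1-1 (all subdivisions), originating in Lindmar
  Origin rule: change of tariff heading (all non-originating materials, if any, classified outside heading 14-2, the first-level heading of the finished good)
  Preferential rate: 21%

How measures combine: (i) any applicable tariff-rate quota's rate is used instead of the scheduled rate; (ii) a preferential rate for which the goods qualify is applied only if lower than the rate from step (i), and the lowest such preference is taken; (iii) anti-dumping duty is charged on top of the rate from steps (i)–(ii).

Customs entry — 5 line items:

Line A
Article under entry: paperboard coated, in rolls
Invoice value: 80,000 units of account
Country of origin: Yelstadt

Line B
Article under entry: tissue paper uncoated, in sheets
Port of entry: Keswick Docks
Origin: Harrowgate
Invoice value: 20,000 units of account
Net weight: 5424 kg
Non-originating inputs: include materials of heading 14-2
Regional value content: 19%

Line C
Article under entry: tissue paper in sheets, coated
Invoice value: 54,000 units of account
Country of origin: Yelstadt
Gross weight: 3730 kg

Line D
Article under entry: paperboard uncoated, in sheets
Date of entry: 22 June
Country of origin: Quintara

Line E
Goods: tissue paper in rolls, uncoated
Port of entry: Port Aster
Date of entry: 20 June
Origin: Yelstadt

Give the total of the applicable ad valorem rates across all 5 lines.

Line A: paperboard → 14-1; coated → 14-1-2; in rolls → 14-1-2-1. Scheduled 22%. No special measure applies. → 22%.
Line B: tissue paper → 14-2; uncoated → 14-2-1; in sheets → 14-2-1-1. Scheduled 16%. quota on 14-2 open → in-quota 2%; Harrowgate agreement on 14-2-2-1: 14-2-1-1 not covered; Harrowgate agreement on 14-2: RVC < 35%; Harrowgate agreement on 14-1-2-2: 14-2-1-1 not covered. → 2%.
Line C: tissue paper → 14-2; coated → 14-2-2; in sheets → 14-2-2-1. Scheduled 27%. quota on 14-2 open → in-quota 2%; anti-dumping (Yelstadt, 14-2): +32%; total 2% + 32% = 34%. → 34%.
Line D: paperboard → 14-1; uncoated → 14-1-1; in sheets → 14-1-1-2. Scheduled 3%. quota on 14-1-1 open → in-quota 9%. → 9%.
Line E: tissue paper → 14-2; uncoated → 14-2-1; in rolls → 14-2-1-2. Scheduled 30%. quota on 14-2 open → in-quota 2%; anti-dumping (Yelstadt, 14-2): +32%; total 2% + 32% = 34%. → 34%.
Sum: 22% + 2% + 34% + 9% + 34% = 101%.

101%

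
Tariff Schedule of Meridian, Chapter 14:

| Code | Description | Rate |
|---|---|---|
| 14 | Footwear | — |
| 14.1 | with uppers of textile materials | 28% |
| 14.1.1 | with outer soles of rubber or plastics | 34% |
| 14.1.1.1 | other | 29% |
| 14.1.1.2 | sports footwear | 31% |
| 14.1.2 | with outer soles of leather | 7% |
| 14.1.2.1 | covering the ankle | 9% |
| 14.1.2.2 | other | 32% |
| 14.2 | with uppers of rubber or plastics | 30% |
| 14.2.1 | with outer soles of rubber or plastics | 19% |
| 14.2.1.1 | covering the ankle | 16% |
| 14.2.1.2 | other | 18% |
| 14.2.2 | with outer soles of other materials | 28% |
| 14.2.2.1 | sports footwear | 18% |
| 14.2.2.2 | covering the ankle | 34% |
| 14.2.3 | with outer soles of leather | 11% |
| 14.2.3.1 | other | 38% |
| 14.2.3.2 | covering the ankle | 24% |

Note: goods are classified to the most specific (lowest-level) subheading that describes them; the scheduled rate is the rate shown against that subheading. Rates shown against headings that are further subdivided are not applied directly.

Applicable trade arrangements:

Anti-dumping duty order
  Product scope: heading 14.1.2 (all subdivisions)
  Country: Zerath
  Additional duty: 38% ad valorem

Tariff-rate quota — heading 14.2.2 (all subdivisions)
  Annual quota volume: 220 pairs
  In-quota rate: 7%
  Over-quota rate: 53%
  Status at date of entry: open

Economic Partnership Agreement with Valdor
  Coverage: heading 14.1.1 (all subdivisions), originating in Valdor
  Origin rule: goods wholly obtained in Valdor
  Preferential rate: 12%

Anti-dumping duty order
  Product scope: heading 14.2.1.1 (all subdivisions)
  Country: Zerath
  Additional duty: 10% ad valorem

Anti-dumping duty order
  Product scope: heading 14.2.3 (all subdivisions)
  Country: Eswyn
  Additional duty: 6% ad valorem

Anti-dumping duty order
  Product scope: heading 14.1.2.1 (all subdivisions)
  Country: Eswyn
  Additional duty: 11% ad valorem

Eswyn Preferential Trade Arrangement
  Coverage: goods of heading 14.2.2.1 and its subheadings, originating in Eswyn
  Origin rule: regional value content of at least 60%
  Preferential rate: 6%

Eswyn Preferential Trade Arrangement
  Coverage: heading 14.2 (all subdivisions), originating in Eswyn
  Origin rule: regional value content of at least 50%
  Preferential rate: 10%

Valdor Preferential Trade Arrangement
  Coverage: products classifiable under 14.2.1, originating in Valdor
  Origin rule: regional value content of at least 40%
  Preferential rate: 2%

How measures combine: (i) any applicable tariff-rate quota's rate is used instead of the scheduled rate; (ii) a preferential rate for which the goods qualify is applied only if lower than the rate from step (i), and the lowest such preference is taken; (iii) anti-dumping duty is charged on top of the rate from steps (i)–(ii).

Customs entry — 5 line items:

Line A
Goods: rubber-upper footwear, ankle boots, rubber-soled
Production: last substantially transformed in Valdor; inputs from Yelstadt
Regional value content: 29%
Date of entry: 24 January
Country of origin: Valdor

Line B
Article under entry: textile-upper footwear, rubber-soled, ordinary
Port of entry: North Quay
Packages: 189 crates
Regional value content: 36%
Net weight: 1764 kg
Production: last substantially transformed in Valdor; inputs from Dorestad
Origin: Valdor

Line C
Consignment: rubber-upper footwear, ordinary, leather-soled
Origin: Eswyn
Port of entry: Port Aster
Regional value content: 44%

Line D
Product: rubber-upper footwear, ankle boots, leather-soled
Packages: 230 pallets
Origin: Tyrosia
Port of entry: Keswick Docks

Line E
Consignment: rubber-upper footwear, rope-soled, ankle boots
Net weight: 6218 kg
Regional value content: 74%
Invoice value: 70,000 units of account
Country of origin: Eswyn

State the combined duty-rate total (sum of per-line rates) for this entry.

Line A: rubber-upper → 14.2; rubber-soled → 14.2.1; ankle boots → 14.2.1.1. Scheduled 16%. Valdor agreement on 14.1.1: 14.2.1.1 not covered; Valdor agreement on 14.2.1: RVC < 40%. → 16%.
Line B: textile-upper → 14.1; rubber-soled → 14.1.1; ordinary → 14.1.1.1. Scheduled 29%. Valdor agreement on 14.1.1: not wholly obtained; Valdor agreement on 14.2.1: 14.1.1.1 not covered. → 29%.
Line C: rubber-upper → 14.2; leather-soled → 14.2.3; ordinary → 14.2.3.1. Scheduled 38%. Eswyn agreement on 14.2.2.1: 14.2.3.1 not covered; Eswyn agreement on 14.2: RVC < 50%; anti-dumping (Eswyn, 14.2.3): +6%; total 38% + 6% = 44%. → 44%.
Line D: rubber-upper → 14.2; leather-soled → 14.2.3; ankle boots → 14.2.3.2. Scheduled 24%. No special measure applies. → 24%.
Line E: rubber-upper → 14.2; rope-soled → 14.2.2; ankle boots → 14.2.2.2. Scheduled 34%. quota on 14.2.2 open → in-quota 7%; Eswyn agreement on 14.2.2.1: 14.2.2.2 not covered; Eswyn agreement on 14.2: RVC ≥ 50% → 10% available; preference 10% not lower than 7% → no reduction. → 7%.
Sum: 16% + 29% + 44% + 24% + 7% = 120%.

120%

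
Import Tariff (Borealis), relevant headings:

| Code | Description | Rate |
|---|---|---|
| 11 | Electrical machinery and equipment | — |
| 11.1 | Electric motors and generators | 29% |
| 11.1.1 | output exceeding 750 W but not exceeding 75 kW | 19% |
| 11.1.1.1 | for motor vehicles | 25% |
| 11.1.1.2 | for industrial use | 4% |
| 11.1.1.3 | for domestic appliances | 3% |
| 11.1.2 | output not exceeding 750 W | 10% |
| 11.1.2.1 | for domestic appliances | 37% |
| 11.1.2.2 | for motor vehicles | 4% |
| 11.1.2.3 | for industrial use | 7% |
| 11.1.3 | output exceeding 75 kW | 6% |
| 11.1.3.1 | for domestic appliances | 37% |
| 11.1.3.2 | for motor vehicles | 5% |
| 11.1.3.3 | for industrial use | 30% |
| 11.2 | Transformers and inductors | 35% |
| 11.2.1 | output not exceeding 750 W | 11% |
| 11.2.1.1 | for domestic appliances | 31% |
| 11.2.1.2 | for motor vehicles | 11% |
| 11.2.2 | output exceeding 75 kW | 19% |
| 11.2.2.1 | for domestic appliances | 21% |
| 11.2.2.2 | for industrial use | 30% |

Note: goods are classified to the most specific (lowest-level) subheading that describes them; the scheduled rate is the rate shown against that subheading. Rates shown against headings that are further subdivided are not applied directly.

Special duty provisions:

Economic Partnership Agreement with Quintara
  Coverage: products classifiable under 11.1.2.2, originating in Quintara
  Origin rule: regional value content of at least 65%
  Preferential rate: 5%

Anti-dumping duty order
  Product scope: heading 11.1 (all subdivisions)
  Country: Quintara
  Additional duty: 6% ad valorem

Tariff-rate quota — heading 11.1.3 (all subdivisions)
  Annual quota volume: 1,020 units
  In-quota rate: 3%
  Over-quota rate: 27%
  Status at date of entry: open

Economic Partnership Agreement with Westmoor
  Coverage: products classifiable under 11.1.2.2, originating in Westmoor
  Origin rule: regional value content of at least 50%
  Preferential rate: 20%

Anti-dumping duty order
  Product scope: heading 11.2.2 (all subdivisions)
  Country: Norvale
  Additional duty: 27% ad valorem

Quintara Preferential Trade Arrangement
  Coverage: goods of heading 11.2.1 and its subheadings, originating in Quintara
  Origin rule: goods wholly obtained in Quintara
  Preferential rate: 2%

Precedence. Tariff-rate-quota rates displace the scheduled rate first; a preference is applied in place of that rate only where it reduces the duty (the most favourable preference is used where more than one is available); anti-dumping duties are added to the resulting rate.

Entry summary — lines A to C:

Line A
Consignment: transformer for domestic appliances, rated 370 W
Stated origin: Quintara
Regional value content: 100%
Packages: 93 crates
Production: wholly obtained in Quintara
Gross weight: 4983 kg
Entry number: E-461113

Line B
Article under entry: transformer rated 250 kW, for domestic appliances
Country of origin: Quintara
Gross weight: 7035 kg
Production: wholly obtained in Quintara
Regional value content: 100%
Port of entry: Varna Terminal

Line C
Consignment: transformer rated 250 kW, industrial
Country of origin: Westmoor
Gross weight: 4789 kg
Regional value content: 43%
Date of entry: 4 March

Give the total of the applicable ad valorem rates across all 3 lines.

Line A: transformer → 11.2; rated 370 W → 11.2.1; for domestic appliances → 11.2.1.1. Scheduled 31%. Quintara agreement on 11.1.2.2: 11.2.1.1 not covered; Quintara agreement on 11.2.1: wholly obtained → 2% available; preferential 2%. → 2%.
Line B: transformer → 11.2; rated 250 kW → 11.2.2; for domestic appliances → 11.2.2.1. Scheduled 21%. Quintara agreement on 11.1.2.2: 11.2.2.1 not covered; Quintara agreement on 11.2.1: 11.2.2.1 not covered. → 21%.
Line C: transformer → 11.2; rated 250 kW → 11.2.2; industrial → 11.2.2.2. Scheduled 30%. Westmoor agreement on 11.1.2.2: 11.2.2.2 not covered. → 30%.
Sum: 2% + 21% + 30% = 53%.

53%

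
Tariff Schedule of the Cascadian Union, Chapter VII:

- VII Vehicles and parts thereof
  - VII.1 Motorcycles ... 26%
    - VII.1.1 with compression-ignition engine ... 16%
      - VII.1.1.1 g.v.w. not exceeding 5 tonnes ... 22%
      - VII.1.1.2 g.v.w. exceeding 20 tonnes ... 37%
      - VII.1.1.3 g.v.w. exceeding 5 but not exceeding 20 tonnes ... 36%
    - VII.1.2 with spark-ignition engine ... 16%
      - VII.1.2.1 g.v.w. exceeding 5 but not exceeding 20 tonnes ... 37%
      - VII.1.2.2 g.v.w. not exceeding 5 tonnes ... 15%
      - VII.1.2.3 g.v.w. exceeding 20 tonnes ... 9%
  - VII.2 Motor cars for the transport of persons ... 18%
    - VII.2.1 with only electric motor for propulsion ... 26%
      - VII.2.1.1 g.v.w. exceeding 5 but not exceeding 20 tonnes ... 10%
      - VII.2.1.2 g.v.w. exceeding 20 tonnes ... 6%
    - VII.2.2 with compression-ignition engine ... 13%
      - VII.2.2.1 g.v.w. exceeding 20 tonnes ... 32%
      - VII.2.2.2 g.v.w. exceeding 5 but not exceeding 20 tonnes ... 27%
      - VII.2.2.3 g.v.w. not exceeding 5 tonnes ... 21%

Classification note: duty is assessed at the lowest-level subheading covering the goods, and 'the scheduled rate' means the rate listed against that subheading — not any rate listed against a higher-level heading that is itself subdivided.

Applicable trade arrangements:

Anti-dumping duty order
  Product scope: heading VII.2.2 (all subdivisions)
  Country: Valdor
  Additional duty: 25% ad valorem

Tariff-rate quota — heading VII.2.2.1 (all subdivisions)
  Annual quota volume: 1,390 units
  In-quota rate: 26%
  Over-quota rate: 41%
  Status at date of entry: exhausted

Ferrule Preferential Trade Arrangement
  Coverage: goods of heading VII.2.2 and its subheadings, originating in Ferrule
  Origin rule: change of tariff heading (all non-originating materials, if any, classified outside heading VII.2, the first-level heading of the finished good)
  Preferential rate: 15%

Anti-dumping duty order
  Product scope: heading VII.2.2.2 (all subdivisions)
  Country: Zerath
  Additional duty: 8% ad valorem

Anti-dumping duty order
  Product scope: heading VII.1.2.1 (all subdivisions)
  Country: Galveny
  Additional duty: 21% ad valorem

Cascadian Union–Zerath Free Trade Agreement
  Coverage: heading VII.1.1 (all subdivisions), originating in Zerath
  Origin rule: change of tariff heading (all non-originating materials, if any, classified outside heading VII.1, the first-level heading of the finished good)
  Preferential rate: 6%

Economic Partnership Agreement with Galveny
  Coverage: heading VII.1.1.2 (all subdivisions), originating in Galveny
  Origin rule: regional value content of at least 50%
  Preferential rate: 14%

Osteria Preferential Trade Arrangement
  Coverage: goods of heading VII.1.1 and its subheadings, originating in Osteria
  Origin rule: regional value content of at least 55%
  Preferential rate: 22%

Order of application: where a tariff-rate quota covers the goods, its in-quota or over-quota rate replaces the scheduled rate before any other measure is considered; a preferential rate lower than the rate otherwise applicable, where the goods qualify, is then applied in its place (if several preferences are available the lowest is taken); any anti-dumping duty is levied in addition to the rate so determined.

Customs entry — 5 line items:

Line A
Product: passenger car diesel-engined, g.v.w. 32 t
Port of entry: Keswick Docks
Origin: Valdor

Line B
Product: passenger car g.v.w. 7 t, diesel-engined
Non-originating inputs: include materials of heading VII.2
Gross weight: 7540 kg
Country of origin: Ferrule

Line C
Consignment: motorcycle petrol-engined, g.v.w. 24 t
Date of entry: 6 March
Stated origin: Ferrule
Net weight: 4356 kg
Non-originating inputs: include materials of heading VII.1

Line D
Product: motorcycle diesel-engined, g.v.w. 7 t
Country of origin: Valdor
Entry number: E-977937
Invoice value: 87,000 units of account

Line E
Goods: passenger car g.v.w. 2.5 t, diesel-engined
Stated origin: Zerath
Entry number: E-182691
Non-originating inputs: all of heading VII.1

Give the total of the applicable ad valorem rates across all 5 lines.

159%

Line A: passenger car → VII.2; diesel-engined → VII.2.2; g.v.w. 32 t → VII.2.2.1. Scheduled 32%. quota on VII.2.2.1 exhausted → over-quota 41%; anti-dumping (Valdor, VII.2.2): +25%; total 41% + 25% = 66%. → 66%.
Line B: passenger car → VII.2; diesel-engined → VII.2.2; g.v.w. 7 t → VII.2.2.2. Scheduled 27%. Ferrule agreement on VII.2.2: CTH not met. → 27%.
Line C: motorcycle → VII.1; petrol-engined → VII.1.2; g.v.w. 24 t → VII.1.2.3. Scheduled 9%. Ferrule agreement on VII.2.2: VII.1.2.3 not covered. → 9%.
Line D: motorcycle → VII.1; diesel-engined → VII.1.1; g.v.w. 7 t → VII.1.1.3. Scheduled 36%. No special measure applies. → 36%.
Line E: passenger car → VII.2; diesel-engined → VII.2.2; g.v.w. 2.5 t → VII.2.2.3. Scheduled 21%. Zerath agreement on VII.1.1: VII.2.2.3 not covered. → 21%.
Sum: 66% + 27% + 9% + 36% + 21% = 159%.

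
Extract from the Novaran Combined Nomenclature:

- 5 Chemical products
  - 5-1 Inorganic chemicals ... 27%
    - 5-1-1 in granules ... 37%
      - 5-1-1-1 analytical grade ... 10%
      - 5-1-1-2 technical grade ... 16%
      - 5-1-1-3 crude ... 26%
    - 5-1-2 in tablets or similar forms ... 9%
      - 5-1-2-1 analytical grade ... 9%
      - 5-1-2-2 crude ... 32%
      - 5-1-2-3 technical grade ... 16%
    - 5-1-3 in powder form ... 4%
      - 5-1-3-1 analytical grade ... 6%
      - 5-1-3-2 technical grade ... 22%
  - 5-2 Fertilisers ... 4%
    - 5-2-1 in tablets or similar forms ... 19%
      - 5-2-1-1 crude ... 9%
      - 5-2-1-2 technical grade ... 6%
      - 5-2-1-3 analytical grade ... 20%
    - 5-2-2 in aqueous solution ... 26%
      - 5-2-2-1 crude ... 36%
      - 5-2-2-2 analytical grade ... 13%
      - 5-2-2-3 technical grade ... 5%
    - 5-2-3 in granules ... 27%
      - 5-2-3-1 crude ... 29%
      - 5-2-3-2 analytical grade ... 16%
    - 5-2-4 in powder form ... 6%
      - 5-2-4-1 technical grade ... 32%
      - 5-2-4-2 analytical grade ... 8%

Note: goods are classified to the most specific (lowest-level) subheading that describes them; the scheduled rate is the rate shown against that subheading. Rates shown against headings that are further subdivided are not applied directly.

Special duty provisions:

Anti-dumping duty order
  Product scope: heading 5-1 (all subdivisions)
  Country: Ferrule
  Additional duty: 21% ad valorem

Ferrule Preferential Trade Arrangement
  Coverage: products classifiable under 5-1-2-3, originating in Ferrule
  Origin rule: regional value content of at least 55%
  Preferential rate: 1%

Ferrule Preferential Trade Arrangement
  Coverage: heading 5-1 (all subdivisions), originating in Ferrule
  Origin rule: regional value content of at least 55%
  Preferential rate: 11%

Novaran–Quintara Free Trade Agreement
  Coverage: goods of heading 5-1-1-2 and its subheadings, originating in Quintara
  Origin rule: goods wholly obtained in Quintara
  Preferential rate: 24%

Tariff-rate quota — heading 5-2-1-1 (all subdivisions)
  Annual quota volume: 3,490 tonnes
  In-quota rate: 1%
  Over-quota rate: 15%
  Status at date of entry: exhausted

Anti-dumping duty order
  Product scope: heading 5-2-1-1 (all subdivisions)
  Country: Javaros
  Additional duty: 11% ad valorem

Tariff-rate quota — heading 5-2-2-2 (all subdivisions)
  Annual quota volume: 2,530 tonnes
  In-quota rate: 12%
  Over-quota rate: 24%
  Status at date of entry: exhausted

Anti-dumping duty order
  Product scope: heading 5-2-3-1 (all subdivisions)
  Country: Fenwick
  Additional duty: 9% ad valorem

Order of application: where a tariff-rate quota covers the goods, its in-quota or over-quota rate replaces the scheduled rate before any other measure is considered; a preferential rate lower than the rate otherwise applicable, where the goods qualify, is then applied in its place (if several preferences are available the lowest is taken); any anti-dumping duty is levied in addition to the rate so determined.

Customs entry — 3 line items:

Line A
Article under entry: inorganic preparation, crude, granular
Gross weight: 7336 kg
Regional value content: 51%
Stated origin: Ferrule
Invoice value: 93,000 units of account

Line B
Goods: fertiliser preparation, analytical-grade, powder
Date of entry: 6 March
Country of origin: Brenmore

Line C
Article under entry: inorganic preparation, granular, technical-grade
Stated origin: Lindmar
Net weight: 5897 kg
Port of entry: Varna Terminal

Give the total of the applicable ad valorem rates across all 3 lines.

Line A: inorganic → 5-1; granular → 5-1-1; crude → 5-1-1-3. Scheduled 26%. Ferrule agreement on 5-1-2-3: 5-1-1-3 not covered; Ferrule agreement on 5-1: RVC < 55%; anti-dumping (Ferrule, 5-1): +21%; total 26% + 21% = 47%. → 47%.
Line B: fertiliser → 5-2; powder → 5-2-4; analytical-grade → 5-2-4-2. Scheduled 8%. No special measure applies. → 8%.
Line C: inorganic → 5-1; granular → 5-1-1; technical-grade → 5-1-1-2. Scheduled 16%. No special measure applies. → 16%.
Sum: 47% + 8% + 16% = 71%.

71%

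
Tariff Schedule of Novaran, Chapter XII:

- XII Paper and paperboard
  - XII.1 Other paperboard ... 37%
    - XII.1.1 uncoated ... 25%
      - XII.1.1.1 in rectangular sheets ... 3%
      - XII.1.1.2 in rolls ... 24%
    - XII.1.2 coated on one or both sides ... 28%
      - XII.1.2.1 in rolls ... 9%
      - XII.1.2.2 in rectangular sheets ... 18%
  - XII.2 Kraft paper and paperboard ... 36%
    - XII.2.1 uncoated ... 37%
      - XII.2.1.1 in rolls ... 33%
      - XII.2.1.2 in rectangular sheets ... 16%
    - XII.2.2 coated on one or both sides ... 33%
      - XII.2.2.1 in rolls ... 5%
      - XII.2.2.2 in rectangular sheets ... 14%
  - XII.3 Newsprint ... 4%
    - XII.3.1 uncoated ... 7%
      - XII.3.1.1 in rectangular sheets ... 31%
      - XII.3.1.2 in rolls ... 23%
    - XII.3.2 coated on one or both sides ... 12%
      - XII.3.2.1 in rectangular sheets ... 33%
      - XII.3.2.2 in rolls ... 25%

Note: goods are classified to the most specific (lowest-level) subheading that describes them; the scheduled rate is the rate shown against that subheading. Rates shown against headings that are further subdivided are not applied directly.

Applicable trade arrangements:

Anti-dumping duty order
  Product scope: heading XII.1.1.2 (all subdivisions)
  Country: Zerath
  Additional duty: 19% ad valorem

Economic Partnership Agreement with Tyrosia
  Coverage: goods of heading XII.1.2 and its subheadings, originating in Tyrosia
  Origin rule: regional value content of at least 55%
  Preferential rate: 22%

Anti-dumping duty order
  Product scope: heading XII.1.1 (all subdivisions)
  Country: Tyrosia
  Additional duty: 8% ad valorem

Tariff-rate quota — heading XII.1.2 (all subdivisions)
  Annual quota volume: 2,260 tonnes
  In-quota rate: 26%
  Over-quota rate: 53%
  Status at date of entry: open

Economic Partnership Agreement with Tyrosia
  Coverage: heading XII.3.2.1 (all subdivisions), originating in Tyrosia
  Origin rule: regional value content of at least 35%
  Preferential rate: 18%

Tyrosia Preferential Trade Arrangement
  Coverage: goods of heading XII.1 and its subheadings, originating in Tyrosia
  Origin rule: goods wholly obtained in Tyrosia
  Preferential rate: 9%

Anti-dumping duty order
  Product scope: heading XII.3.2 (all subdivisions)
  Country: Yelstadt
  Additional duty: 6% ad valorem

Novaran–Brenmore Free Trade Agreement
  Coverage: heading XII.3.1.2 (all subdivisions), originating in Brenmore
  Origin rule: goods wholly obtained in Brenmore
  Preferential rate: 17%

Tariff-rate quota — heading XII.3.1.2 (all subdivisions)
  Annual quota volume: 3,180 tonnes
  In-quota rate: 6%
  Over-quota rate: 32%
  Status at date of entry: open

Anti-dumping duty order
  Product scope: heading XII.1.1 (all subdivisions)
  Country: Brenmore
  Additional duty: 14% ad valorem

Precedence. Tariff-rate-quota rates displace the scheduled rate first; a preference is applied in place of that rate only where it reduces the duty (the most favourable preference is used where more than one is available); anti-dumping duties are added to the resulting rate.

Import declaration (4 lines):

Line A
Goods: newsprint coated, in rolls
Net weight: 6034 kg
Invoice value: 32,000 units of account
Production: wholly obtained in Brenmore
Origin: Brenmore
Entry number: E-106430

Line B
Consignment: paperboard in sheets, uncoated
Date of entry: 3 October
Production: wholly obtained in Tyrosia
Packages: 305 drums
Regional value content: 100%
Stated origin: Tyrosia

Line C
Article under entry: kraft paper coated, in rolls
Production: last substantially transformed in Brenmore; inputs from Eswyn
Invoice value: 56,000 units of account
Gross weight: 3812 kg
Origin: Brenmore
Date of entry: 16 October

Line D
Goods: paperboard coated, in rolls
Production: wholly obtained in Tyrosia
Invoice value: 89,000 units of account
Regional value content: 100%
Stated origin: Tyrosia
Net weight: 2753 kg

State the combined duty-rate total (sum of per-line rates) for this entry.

Line A: newsprint → XII.3; coated → XII.3.2; in rolls → XII.3.2.2. Scheduled 25%. Brenmore agreement on XII.3.1.2: XII.3.2.2 not covered. → 25%.
Line B: paperboard → XII.1; uncoated → XII.1.1; in sheets → XII.1.1.1. Scheduled 3%. Tyrosia agreement on XII.1.2: XII.1.1.1 not covered; Tyrosia agreement on XII.3.2.1: XII.1.1.1 not covered; Tyrosia agreement on XII.1: wholly obtained → 9% available; preference 9% not lower than 3% → no reduction; anti-dumping (Tyrosia, XII.1.1): +8%; total 3% + 8% = 11%. → 11%.
Line C: kraft paper → XII.2; coated → XII.2.2; in rolls → XII.2.2.1. Scheduled 5%. Brenmore agreement on XII.3.1.2: XII.2.2.1 not covered. → 5%.
Line D: paperboard → XII.1; coated → XII.1.2; in rolls → XII.1.2.1. Scheduled 9%. quota on XII.1.2 open → in-quota 26%; Tyrosia agreement on XII.1.2: RVC ≥ 55% → 22% available; Tyrosia agreement on XII.3.2.1: XII.1.2.1 not covered; Tyrosia agreement on XII.1: wholly obtained → 9% available; preferential 9%. → 9%.
Sum: 25% + 11% + 5% + 9% = 50%.

50%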